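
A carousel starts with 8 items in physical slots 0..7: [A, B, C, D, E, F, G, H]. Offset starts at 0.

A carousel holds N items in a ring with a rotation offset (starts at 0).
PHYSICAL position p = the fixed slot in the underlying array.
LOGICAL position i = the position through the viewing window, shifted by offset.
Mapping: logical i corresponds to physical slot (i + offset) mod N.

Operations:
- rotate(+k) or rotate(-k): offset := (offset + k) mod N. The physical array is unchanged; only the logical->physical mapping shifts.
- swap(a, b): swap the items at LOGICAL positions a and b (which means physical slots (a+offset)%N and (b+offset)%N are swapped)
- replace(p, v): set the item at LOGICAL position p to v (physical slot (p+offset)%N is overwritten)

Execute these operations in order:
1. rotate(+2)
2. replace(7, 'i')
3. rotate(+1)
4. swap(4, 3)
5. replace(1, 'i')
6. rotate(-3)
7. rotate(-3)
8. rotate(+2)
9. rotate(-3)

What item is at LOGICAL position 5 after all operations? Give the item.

After op 1 (rotate(+2)): offset=2, physical=[A,B,C,D,E,F,G,H], logical=[C,D,E,F,G,H,A,B]
After op 2 (replace(7, 'i')): offset=2, physical=[A,i,C,D,E,F,G,H], logical=[C,D,E,F,G,H,A,i]
After op 3 (rotate(+1)): offset=3, physical=[A,i,C,D,E,F,G,H], logical=[D,E,F,G,H,A,i,C]
After op 4 (swap(4, 3)): offset=3, physical=[A,i,C,D,E,F,H,G], logical=[D,E,F,H,G,A,i,C]
After op 5 (replace(1, 'i')): offset=3, physical=[A,i,C,D,i,F,H,G], logical=[D,i,F,H,G,A,i,C]
After op 6 (rotate(-3)): offset=0, physical=[A,i,C,D,i,F,H,G], logical=[A,i,C,D,i,F,H,G]
After op 7 (rotate(-3)): offset=5, physical=[A,i,C,D,i,F,H,G], logical=[F,H,G,A,i,C,D,i]
After op 8 (rotate(+2)): offset=7, physical=[A,i,C,D,i,F,H,G], logical=[G,A,i,C,D,i,F,H]
After op 9 (rotate(-3)): offset=4, physical=[A,i,C,D,i,F,H,G], logical=[i,F,H,G,A,i,C,D]

Answer: i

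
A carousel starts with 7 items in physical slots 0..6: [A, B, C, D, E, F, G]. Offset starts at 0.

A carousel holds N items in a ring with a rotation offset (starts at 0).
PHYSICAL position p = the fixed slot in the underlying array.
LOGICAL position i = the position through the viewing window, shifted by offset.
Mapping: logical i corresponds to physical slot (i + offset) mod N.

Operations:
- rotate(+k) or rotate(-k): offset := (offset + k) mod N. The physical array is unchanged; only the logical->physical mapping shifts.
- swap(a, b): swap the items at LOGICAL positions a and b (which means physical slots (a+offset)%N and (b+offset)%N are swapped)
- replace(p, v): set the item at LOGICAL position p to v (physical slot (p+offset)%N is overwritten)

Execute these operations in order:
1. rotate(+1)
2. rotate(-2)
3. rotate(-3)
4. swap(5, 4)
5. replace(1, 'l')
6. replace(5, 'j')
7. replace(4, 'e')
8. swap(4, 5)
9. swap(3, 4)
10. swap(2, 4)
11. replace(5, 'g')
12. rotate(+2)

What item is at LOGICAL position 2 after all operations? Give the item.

After op 1 (rotate(+1)): offset=1, physical=[A,B,C,D,E,F,G], logical=[B,C,D,E,F,G,A]
After op 2 (rotate(-2)): offset=6, physical=[A,B,C,D,E,F,G], logical=[G,A,B,C,D,E,F]
After op 3 (rotate(-3)): offset=3, physical=[A,B,C,D,E,F,G], logical=[D,E,F,G,A,B,C]
After op 4 (swap(5, 4)): offset=3, physical=[B,A,C,D,E,F,G], logical=[D,E,F,G,B,A,C]
After op 5 (replace(1, 'l')): offset=3, physical=[B,A,C,D,l,F,G], logical=[D,l,F,G,B,A,C]
After op 6 (replace(5, 'j')): offset=3, physical=[B,j,C,D,l,F,G], logical=[D,l,F,G,B,j,C]
After op 7 (replace(4, 'e')): offset=3, physical=[e,j,C,D,l,F,G], logical=[D,l,F,G,e,j,C]
After op 8 (swap(4, 5)): offset=3, physical=[j,e,C,D,l,F,G], logical=[D,l,F,G,j,e,C]
After op 9 (swap(3, 4)): offset=3, physical=[G,e,C,D,l,F,j], logical=[D,l,F,j,G,e,C]
After op 10 (swap(2, 4)): offset=3, physical=[F,e,C,D,l,G,j], logical=[D,l,G,j,F,e,C]
After op 11 (replace(5, 'g')): offset=3, physical=[F,g,C,D,l,G,j], logical=[D,l,G,j,F,g,C]
After op 12 (rotate(+2)): offset=5, physical=[F,g,C,D,l,G,j], logical=[G,j,F,g,C,D,l]

Answer: F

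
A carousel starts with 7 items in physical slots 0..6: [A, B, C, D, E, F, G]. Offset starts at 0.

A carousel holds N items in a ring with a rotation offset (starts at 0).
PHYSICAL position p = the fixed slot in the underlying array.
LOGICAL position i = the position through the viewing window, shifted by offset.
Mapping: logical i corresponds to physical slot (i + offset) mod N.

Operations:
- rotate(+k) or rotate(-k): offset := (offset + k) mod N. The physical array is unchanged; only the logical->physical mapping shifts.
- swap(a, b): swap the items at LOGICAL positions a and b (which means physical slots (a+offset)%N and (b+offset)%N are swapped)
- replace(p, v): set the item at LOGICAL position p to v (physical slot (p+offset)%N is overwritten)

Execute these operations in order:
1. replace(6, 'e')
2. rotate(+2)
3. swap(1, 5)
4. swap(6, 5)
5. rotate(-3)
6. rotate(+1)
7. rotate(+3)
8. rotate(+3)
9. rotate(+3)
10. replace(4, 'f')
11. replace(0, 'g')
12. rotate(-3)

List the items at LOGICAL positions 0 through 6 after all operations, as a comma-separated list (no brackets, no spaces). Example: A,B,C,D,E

After op 1 (replace(6, 'e')): offset=0, physical=[A,B,C,D,E,F,e], logical=[A,B,C,D,E,F,e]
After op 2 (rotate(+2)): offset=2, physical=[A,B,C,D,E,F,e], logical=[C,D,E,F,e,A,B]
After op 3 (swap(1, 5)): offset=2, physical=[D,B,C,A,E,F,e], logical=[C,A,E,F,e,D,B]
After op 4 (swap(6, 5)): offset=2, physical=[B,D,C,A,E,F,e], logical=[C,A,E,F,e,B,D]
After op 5 (rotate(-3)): offset=6, physical=[B,D,C,A,E,F,e], logical=[e,B,D,C,A,E,F]
After op 6 (rotate(+1)): offset=0, physical=[B,D,C,A,E,F,e], logical=[B,D,C,A,E,F,e]
After op 7 (rotate(+3)): offset=3, physical=[B,D,C,A,E,F,e], logical=[A,E,F,e,B,D,C]
After op 8 (rotate(+3)): offset=6, physical=[B,D,C,A,E,F,e], logical=[e,B,D,C,A,E,F]
After op 9 (rotate(+3)): offset=2, physical=[B,D,C,A,E,F,e], logical=[C,A,E,F,e,B,D]
After op 10 (replace(4, 'f')): offset=2, physical=[B,D,C,A,E,F,f], logical=[C,A,E,F,f,B,D]
After op 11 (replace(0, 'g')): offset=2, physical=[B,D,g,A,E,F,f], logical=[g,A,E,F,f,B,D]
After op 12 (rotate(-3)): offset=6, physical=[B,D,g,A,E,F,f], logical=[f,B,D,g,A,E,F]

Answer: f,B,D,g,A,E,F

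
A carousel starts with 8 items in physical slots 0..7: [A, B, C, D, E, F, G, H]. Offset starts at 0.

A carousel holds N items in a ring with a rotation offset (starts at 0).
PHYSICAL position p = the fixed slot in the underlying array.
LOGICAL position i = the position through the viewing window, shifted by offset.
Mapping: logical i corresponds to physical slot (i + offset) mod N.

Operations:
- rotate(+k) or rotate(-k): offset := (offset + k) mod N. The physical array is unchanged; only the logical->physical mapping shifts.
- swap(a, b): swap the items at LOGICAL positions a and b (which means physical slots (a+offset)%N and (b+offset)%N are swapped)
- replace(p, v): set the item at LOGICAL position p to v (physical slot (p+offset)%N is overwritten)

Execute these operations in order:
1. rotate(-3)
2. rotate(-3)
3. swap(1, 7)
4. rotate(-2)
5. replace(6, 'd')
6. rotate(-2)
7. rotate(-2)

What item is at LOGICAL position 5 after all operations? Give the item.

Answer: D

Derivation:
After op 1 (rotate(-3)): offset=5, physical=[A,B,C,D,E,F,G,H], logical=[F,G,H,A,B,C,D,E]
After op 2 (rotate(-3)): offset=2, physical=[A,B,C,D,E,F,G,H], logical=[C,D,E,F,G,H,A,B]
After op 3 (swap(1, 7)): offset=2, physical=[A,D,C,B,E,F,G,H], logical=[C,B,E,F,G,H,A,D]
After op 4 (rotate(-2)): offset=0, physical=[A,D,C,B,E,F,G,H], logical=[A,D,C,B,E,F,G,H]
After op 5 (replace(6, 'd')): offset=0, physical=[A,D,C,B,E,F,d,H], logical=[A,D,C,B,E,F,d,H]
After op 6 (rotate(-2)): offset=6, physical=[A,D,C,B,E,F,d,H], logical=[d,H,A,D,C,B,E,F]
After op 7 (rotate(-2)): offset=4, physical=[A,D,C,B,E,F,d,H], logical=[E,F,d,H,A,D,C,B]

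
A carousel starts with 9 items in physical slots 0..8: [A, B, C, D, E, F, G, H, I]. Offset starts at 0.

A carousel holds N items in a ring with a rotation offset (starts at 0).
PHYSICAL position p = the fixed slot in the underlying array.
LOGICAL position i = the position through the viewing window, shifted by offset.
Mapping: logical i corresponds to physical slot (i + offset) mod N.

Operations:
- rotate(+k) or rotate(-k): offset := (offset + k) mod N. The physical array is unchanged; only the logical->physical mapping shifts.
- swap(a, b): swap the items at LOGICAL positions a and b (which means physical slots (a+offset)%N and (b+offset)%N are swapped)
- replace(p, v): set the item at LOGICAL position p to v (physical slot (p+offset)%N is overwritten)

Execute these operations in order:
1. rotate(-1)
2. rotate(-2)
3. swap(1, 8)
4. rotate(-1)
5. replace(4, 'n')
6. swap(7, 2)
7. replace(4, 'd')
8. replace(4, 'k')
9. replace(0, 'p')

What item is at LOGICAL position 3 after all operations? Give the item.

After op 1 (rotate(-1)): offset=8, physical=[A,B,C,D,E,F,G,H,I], logical=[I,A,B,C,D,E,F,G,H]
After op 2 (rotate(-2)): offset=6, physical=[A,B,C,D,E,F,G,H,I], logical=[G,H,I,A,B,C,D,E,F]
After op 3 (swap(1, 8)): offset=6, physical=[A,B,C,D,E,H,G,F,I], logical=[G,F,I,A,B,C,D,E,H]
After op 4 (rotate(-1)): offset=5, physical=[A,B,C,D,E,H,G,F,I], logical=[H,G,F,I,A,B,C,D,E]
After op 5 (replace(4, 'n')): offset=5, physical=[n,B,C,D,E,H,G,F,I], logical=[H,G,F,I,n,B,C,D,E]
After op 6 (swap(7, 2)): offset=5, physical=[n,B,C,F,E,H,G,D,I], logical=[H,G,D,I,n,B,C,F,E]
After op 7 (replace(4, 'd')): offset=5, physical=[d,B,C,F,E,H,G,D,I], logical=[H,G,D,I,d,B,C,F,E]
After op 8 (replace(4, 'k')): offset=5, physical=[k,B,C,F,E,H,G,D,I], logical=[H,G,D,I,k,B,C,F,E]
After op 9 (replace(0, 'p')): offset=5, physical=[k,B,C,F,E,p,G,D,I], logical=[p,G,D,I,k,B,C,F,E]

Answer: I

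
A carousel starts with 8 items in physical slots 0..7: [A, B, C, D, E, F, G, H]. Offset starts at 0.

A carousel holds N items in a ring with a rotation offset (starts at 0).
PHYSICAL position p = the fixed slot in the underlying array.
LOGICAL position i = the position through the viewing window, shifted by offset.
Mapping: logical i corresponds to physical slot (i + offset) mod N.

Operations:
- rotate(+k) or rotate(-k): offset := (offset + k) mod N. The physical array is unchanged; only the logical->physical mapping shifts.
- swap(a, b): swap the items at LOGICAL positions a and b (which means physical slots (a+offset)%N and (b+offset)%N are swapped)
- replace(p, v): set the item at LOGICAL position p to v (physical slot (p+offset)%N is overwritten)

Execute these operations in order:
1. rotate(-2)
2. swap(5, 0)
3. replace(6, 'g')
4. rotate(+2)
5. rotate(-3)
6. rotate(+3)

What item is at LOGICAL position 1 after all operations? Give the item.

Answer: B

Derivation:
After op 1 (rotate(-2)): offset=6, physical=[A,B,C,D,E,F,G,H], logical=[G,H,A,B,C,D,E,F]
After op 2 (swap(5, 0)): offset=6, physical=[A,B,C,G,E,F,D,H], logical=[D,H,A,B,C,G,E,F]
After op 3 (replace(6, 'g')): offset=6, physical=[A,B,C,G,g,F,D,H], logical=[D,H,A,B,C,G,g,F]
After op 4 (rotate(+2)): offset=0, physical=[A,B,C,G,g,F,D,H], logical=[A,B,C,G,g,F,D,H]
After op 5 (rotate(-3)): offset=5, physical=[A,B,C,G,g,F,D,H], logical=[F,D,H,A,B,C,G,g]
After op 6 (rotate(+3)): offset=0, physical=[A,B,C,G,g,F,D,H], logical=[A,B,C,G,g,F,D,H]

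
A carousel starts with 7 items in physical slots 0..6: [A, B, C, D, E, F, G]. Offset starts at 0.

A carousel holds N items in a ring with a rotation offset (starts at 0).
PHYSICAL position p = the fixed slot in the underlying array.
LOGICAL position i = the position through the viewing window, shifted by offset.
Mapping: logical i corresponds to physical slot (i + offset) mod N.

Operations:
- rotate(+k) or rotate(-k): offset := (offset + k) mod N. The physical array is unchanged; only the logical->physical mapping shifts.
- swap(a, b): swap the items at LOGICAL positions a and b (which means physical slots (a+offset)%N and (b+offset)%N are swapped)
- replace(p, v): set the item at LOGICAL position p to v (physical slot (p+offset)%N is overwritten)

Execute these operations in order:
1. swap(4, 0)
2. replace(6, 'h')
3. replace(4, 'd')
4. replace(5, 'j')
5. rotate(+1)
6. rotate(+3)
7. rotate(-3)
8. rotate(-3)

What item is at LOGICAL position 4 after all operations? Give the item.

After op 1 (swap(4, 0)): offset=0, physical=[E,B,C,D,A,F,G], logical=[E,B,C,D,A,F,G]
After op 2 (replace(6, 'h')): offset=0, physical=[E,B,C,D,A,F,h], logical=[E,B,C,D,A,F,h]
After op 3 (replace(4, 'd')): offset=0, physical=[E,B,C,D,d,F,h], logical=[E,B,C,D,d,F,h]
After op 4 (replace(5, 'j')): offset=0, physical=[E,B,C,D,d,j,h], logical=[E,B,C,D,d,j,h]
After op 5 (rotate(+1)): offset=1, physical=[E,B,C,D,d,j,h], logical=[B,C,D,d,j,h,E]
After op 6 (rotate(+3)): offset=4, physical=[E,B,C,D,d,j,h], logical=[d,j,h,E,B,C,D]
After op 7 (rotate(-3)): offset=1, physical=[E,B,C,D,d,j,h], logical=[B,C,D,d,j,h,E]
After op 8 (rotate(-3)): offset=5, physical=[E,B,C,D,d,j,h], logical=[j,h,E,B,C,D,d]

Answer: C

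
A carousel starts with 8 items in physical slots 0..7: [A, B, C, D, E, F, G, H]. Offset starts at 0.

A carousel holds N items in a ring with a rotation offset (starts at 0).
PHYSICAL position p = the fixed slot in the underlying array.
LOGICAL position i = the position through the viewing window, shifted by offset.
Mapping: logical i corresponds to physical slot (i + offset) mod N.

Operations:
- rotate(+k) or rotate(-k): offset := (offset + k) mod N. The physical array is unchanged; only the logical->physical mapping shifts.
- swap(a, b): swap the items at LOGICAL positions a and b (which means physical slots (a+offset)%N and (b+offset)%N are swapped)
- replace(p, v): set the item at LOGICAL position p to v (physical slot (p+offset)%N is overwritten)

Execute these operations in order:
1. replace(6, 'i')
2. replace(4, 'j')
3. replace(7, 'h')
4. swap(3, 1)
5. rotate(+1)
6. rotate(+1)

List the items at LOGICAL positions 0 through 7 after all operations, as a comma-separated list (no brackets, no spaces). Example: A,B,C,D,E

After op 1 (replace(6, 'i')): offset=0, physical=[A,B,C,D,E,F,i,H], logical=[A,B,C,D,E,F,i,H]
After op 2 (replace(4, 'j')): offset=0, physical=[A,B,C,D,j,F,i,H], logical=[A,B,C,D,j,F,i,H]
After op 3 (replace(7, 'h')): offset=0, physical=[A,B,C,D,j,F,i,h], logical=[A,B,C,D,j,F,i,h]
After op 4 (swap(3, 1)): offset=0, physical=[A,D,C,B,j,F,i,h], logical=[A,D,C,B,j,F,i,h]
After op 5 (rotate(+1)): offset=1, physical=[A,D,C,B,j,F,i,h], logical=[D,C,B,j,F,i,h,A]
After op 6 (rotate(+1)): offset=2, physical=[A,D,C,B,j,F,i,h], logical=[C,B,j,F,i,h,A,D]

Answer: C,B,j,F,i,h,A,D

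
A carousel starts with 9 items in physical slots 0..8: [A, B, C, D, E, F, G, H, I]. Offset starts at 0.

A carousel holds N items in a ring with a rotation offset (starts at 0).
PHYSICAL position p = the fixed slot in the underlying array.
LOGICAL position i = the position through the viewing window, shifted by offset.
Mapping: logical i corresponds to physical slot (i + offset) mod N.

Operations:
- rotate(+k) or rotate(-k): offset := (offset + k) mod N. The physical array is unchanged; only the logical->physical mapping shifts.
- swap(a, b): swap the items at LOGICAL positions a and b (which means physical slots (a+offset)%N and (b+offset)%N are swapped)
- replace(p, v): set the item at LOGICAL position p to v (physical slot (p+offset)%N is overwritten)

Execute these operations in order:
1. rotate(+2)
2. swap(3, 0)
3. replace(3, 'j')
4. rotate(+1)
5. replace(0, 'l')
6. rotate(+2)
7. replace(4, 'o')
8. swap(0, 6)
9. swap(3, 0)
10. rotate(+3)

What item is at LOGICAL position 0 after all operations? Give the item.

Answer: F

Derivation:
After op 1 (rotate(+2)): offset=2, physical=[A,B,C,D,E,F,G,H,I], logical=[C,D,E,F,G,H,I,A,B]
After op 2 (swap(3, 0)): offset=2, physical=[A,B,F,D,E,C,G,H,I], logical=[F,D,E,C,G,H,I,A,B]
After op 3 (replace(3, 'j')): offset=2, physical=[A,B,F,D,E,j,G,H,I], logical=[F,D,E,j,G,H,I,A,B]
After op 4 (rotate(+1)): offset=3, physical=[A,B,F,D,E,j,G,H,I], logical=[D,E,j,G,H,I,A,B,F]
After op 5 (replace(0, 'l')): offset=3, physical=[A,B,F,l,E,j,G,H,I], logical=[l,E,j,G,H,I,A,B,F]
After op 6 (rotate(+2)): offset=5, physical=[A,B,F,l,E,j,G,H,I], logical=[j,G,H,I,A,B,F,l,E]
After op 7 (replace(4, 'o')): offset=5, physical=[o,B,F,l,E,j,G,H,I], logical=[j,G,H,I,o,B,F,l,E]
After op 8 (swap(0, 6)): offset=5, physical=[o,B,j,l,E,F,G,H,I], logical=[F,G,H,I,o,B,j,l,E]
After op 9 (swap(3, 0)): offset=5, physical=[o,B,j,l,E,I,G,H,F], logical=[I,G,H,F,o,B,j,l,E]
After op 10 (rotate(+3)): offset=8, physical=[o,B,j,l,E,I,G,H,F], logical=[F,o,B,j,l,E,I,G,H]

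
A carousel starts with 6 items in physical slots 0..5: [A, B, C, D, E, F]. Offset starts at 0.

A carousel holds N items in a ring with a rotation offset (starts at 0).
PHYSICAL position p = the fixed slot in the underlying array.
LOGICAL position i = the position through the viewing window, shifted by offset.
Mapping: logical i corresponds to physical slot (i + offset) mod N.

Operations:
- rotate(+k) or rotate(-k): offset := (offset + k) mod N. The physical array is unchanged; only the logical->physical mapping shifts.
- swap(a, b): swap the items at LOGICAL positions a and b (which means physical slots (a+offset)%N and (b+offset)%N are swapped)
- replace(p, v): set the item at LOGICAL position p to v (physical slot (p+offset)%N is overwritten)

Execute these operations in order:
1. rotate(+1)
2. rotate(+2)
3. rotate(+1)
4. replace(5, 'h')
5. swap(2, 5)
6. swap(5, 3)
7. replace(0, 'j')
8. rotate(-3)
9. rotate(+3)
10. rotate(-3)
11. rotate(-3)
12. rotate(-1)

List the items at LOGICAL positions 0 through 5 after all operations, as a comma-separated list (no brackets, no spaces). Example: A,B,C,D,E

Answer: B,j,F,h,A,C

Derivation:
After op 1 (rotate(+1)): offset=1, physical=[A,B,C,D,E,F], logical=[B,C,D,E,F,A]
After op 2 (rotate(+2)): offset=3, physical=[A,B,C,D,E,F], logical=[D,E,F,A,B,C]
After op 3 (rotate(+1)): offset=4, physical=[A,B,C,D,E,F], logical=[E,F,A,B,C,D]
After op 4 (replace(5, 'h')): offset=4, physical=[A,B,C,h,E,F], logical=[E,F,A,B,C,h]
After op 5 (swap(2, 5)): offset=4, physical=[h,B,C,A,E,F], logical=[E,F,h,B,C,A]
After op 6 (swap(5, 3)): offset=4, physical=[h,A,C,B,E,F], logical=[E,F,h,A,C,B]
After op 7 (replace(0, 'j')): offset=4, physical=[h,A,C,B,j,F], logical=[j,F,h,A,C,B]
After op 8 (rotate(-3)): offset=1, physical=[h,A,C,B,j,F], logical=[A,C,B,j,F,h]
After op 9 (rotate(+3)): offset=4, physical=[h,A,C,B,j,F], logical=[j,F,h,A,C,B]
After op 10 (rotate(-3)): offset=1, physical=[h,A,C,B,j,F], logical=[A,C,B,j,F,h]
After op 11 (rotate(-3)): offset=4, physical=[h,A,C,B,j,F], logical=[j,F,h,A,C,B]
After op 12 (rotate(-1)): offset=3, physical=[h,A,C,B,j,F], logical=[B,j,F,h,A,C]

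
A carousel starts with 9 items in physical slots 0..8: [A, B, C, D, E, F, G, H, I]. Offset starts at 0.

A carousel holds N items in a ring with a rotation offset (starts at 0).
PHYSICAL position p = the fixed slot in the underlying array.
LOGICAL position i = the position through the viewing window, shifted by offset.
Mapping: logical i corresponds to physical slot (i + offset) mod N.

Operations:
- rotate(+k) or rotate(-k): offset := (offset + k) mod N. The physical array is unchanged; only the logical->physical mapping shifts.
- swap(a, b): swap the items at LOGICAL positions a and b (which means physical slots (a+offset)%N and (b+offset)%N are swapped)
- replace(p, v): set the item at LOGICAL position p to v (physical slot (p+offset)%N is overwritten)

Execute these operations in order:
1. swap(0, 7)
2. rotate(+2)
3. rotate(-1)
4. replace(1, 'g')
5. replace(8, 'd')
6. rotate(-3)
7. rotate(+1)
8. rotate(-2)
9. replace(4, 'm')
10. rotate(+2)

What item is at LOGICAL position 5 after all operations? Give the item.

Answer: E

Derivation:
After op 1 (swap(0, 7)): offset=0, physical=[H,B,C,D,E,F,G,A,I], logical=[H,B,C,D,E,F,G,A,I]
After op 2 (rotate(+2)): offset=2, physical=[H,B,C,D,E,F,G,A,I], logical=[C,D,E,F,G,A,I,H,B]
After op 3 (rotate(-1)): offset=1, physical=[H,B,C,D,E,F,G,A,I], logical=[B,C,D,E,F,G,A,I,H]
After op 4 (replace(1, 'g')): offset=1, physical=[H,B,g,D,E,F,G,A,I], logical=[B,g,D,E,F,G,A,I,H]
After op 5 (replace(8, 'd')): offset=1, physical=[d,B,g,D,E,F,G,A,I], logical=[B,g,D,E,F,G,A,I,d]
After op 6 (rotate(-3)): offset=7, physical=[d,B,g,D,E,F,G,A,I], logical=[A,I,d,B,g,D,E,F,G]
After op 7 (rotate(+1)): offset=8, physical=[d,B,g,D,E,F,G,A,I], logical=[I,d,B,g,D,E,F,G,A]
After op 8 (rotate(-2)): offset=6, physical=[d,B,g,D,E,F,G,A,I], logical=[G,A,I,d,B,g,D,E,F]
After op 9 (replace(4, 'm')): offset=6, physical=[d,m,g,D,E,F,G,A,I], logical=[G,A,I,d,m,g,D,E,F]
After op 10 (rotate(+2)): offset=8, physical=[d,m,g,D,E,F,G,A,I], logical=[I,d,m,g,D,E,F,G,A]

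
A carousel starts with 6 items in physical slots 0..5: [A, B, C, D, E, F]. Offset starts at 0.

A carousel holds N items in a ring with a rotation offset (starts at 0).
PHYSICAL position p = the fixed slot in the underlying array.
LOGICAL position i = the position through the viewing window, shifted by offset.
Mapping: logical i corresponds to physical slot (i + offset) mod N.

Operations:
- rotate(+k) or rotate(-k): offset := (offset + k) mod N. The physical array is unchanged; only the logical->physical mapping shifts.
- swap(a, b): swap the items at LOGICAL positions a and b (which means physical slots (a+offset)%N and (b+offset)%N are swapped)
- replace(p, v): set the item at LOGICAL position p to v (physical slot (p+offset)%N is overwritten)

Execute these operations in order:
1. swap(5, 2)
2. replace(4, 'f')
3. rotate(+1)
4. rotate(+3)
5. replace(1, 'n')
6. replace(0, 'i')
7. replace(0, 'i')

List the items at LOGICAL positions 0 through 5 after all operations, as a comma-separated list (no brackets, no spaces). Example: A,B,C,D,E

After op 1 (swap(5, 2)): offset=0, physical=[A,B,F,D,E,C], logical=[A,B,F,D,E,C]
After op 2 (replace(4, 'f')): offset=0, physical=[A,B,F,D,f,C], logical=[A,B,F,D,f,C]
After op 3 (rotate(+1)): offset=1, physical=[A,B,F,D,f,C], logical=[B,F,D,f,C,A]
After op 4 (rotate(+3)): offset=4, physical=[A,B,F,D,f,C], logical=[f,C,A,B,F,D]
After op 5 (replace(1, 'n')): offset=4, physical=[A,B,F,D,f,n], logical=[f,n,A,B,F,D]
After op 6 (replace(0, 'i')): offset=4, physical=[A,B,F,D,i,n], logical=[i,n,A,B,F,D]
After op 7 (replace(0, 'i')): offset=4, physical=[A,B,F,D,i,n], logical=[i,n,A,B,F,D]

Answer: i,n,A,B,F,D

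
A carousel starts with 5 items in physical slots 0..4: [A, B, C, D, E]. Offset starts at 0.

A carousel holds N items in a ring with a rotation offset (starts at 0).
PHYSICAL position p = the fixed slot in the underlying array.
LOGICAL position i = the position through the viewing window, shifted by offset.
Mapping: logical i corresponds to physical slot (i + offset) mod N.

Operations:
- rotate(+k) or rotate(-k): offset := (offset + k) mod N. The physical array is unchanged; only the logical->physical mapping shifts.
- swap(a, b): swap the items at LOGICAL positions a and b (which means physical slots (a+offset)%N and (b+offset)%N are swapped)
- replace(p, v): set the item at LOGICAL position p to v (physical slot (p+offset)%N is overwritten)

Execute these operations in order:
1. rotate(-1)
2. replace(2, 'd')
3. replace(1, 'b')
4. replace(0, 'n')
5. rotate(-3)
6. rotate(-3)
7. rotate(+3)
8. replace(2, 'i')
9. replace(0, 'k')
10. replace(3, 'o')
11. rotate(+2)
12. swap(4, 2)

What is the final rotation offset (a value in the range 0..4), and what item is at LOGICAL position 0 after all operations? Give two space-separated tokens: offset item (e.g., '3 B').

Answer: 3 i

Derivation:
After op 1 (rotate(-1)): offset=4, physical=[A,B,C,D,E], logical=[E,A,B,C,D]
After op 2 (replace(2, 'd')): offset=4, physical=[A,d,C,D,E], logical=[E,A,d,C,D]
After op 3 (replace(1, 'b')): offset=4, physical=[b,d,C,D,E], logical=[E,b,d,C,D]
After op 4 (replace(0, 'n')): offset=4, physical=[b,d,C,D,n], logical=[n,b,d,C,D]
After op 5 (rotate(-3)): offset=1, physical=[b,d,C,D,n], logical=[d,C,D,n,b]
After op 6 (rotate(-3)): offset=3, physical=[b,d,C,D,n], logical=[D,n,b,d,C]
After op 7 (rotate(+3)): offset=1, physical=[b,d,C,D,n], logical=[d,C,D,n,b]
After op 8 (replace(2, 'i')): offset=1, physical=[b,d,C,i,n], logical=[d,C,i,n,b]
After op 9 (replace(0, 'k')): offset=1, physical=[b,k,C,i,n], logical=[k,C,i,n,b]
After op 10 (replace(3, 'o')): offset=1, physical=[b,k,C,i,o], logical=[k,C,i,o,b]
After op 11 (rotate(+2)): offset=3, physical=[b,k,C,i,o], logical=[i,o,b,k,C]
After op 12 (swap(4, 2)): offset=3, physical=[C,k,b,i,o], logical=[i,o,C,k,b]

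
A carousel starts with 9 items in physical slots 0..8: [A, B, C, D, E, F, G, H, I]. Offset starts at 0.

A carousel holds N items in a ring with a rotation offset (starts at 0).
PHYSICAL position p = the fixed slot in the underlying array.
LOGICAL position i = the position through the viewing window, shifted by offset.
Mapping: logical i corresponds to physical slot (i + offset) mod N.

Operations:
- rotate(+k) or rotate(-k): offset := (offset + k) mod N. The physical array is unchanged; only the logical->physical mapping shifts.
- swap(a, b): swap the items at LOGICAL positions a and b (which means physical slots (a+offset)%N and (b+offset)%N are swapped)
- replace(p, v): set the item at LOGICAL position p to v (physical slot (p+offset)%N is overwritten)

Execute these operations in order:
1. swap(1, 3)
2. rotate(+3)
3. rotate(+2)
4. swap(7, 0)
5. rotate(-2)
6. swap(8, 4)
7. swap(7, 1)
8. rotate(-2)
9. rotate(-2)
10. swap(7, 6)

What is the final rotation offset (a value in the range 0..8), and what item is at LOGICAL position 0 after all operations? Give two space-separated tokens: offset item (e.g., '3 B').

After op 1 (swap(1, 3)): offset=0, physical=[A,D,C,B,E,F,G,H,I], logical=[A,D,C,B,E,F,G,H,I]
After op 2 (rotate(+3)): offset=3, physical=[A,D,C,B,E,F,G,H,I], logical=[B,E,F,G,H,I,A,D,C]
After op 3 (rotate(+2)): offset=5, physical=[A,D,C,B,E,F,G,H,I], logical=[F,G,H,I,A,D,C,B,E]
After op 4 (swap(7, 0)): offset=5, physical=[A,D,C,F,E,B,G,H,I], logical=[B,G,H,I,A,D,C,F,E]
After op 5 (rotate(-2)): offset=3, physical=[A,D,C,F,E,B,G,H,I], logical=[F,E,B,G,H,I,A,D,C]
After op 6 (swap(8, 4)): offset=3, physical=[A,D,H,F,E,B,G,C,I], logical=[F,E,B,G,C,I,A,D,H]
After op 7 (swap(7, 1)): offset=3, physical=[A,E,H,F,D,B,G,C,I], logical=[F,D,B,G,C,I,A,E,H]
After op 8 (rotate(-2)): offset=1, physical=[A,E,H,F,D,B,G,C,I], logical=[E,H,F,D,B,G,C,I,A]
After op 9 (rotate(-2)): offset=8, physical=[A,E,H,F,D,B,G,C,I], logical=[I,A,E,H,F,D,B,G,C]
After op 10 (swap(7, 6)): offset=8, physical=[A,E,H,F,D,G,B,C,I], logical=[I,A,E,H,F,D,G,B,C]

Answer: 8 I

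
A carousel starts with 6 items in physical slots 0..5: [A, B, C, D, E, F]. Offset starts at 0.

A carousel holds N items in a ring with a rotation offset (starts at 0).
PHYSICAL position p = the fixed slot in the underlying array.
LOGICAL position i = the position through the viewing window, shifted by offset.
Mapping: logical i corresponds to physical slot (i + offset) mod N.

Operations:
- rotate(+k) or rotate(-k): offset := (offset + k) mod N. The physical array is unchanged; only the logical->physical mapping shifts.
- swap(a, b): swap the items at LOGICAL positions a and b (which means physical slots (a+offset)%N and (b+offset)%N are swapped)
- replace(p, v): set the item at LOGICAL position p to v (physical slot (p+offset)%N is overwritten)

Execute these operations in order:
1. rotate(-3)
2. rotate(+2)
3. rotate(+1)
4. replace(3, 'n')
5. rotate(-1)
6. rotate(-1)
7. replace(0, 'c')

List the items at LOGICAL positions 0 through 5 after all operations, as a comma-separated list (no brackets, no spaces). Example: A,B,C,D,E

Answer: c,F,A,B,C,n

Derivation:
After op 1 (rotate(-3)): offset=3, physical=[A,B,C,D,E,F], logical=[D,E,F,A,B,C]
After op 2 (rotate(+2)): offset=5, physical=[A,B,C,D,E,F], logical=[F,A,B,C,D,E]
After op 3 (rotate(+1)): offset=0, physical=[A,B,C,D,E,F], logical=[A,B,C,D,E,F]
After op 4 (replace(3, 'n')): offset=0, physical=[A,B,C,n,E,F], logical=[A,B,C,n,E,F]
After op 5 (rotate(-1)): offset=5, physical=[A,B,C,n,E,F], logical=[F,A,B,C,n,E]
After op 6 (rotate(-1)): offset=4, physical=[A,B,C,n,E,F], logical=[E,F,A,B,C,n]
After op 7 (replace(0, 'c')): offset=4, physical=[A,B,C,n,c,F], logical=[c,F,A,B,C,n]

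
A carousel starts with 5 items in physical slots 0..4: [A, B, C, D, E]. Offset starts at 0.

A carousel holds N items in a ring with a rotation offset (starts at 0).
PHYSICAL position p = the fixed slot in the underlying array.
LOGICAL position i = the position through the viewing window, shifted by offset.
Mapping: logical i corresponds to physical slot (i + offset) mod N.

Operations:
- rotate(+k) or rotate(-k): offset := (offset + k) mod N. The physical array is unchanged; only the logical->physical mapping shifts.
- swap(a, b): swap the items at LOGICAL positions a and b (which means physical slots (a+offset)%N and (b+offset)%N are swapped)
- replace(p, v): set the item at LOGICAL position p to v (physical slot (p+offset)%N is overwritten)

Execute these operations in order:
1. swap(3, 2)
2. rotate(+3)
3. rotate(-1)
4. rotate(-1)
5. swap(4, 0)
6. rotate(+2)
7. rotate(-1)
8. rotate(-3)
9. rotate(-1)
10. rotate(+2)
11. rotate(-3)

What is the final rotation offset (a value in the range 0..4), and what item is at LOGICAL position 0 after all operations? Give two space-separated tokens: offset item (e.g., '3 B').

After op 1 (swap(3, 2)): offset=0, physical=[A,B,D,C,E], logical=[A,B,D,C,E]
After op 2 (rotate(+3)): offset=3, physical=[A,B,D,C,E], logical=[C,E,A,B,D]
After op 3 (rotate(-1)): offset=2, physical=[A,B,D,C,E], logical=[D,C,E,A,B]
After op 4 (rotate(-1)): offset=1, physical=[A,B,D,C,E], logical=[B,D,C,E,A]
After op 5 (swap(4, 0)): offset=1, physical=[B,A,D,C,E], logical=[A,D,C,E,B]
After op 6 (rotate(+2)): offset=3, physical=[B,A,D,C,E], logical=[C,E,B,A,D]
After op 7 (rotate(-1)): offset=2, physical=[B,A,D,C,E], logical=[D,C,E,B,A]
After op 8 (rotate(-3)): offset=4, physical=[B,A,D,C,E], logical=[E,B,A,D,C]
After op 9 (rotate(-1)): offset=3, physical=[B,A,D,C,E], logical=[C,E,B,A,D]
After op 10 (rotate(+2)): offset=0, physical=[B,A,D,C,E], logical=[B,A,D,C,E]
After op 11 (rotate(-3)): offset=2, physical=[B,A,D,C,E], logical=[D,C,E,B,A]

Answer: 2 D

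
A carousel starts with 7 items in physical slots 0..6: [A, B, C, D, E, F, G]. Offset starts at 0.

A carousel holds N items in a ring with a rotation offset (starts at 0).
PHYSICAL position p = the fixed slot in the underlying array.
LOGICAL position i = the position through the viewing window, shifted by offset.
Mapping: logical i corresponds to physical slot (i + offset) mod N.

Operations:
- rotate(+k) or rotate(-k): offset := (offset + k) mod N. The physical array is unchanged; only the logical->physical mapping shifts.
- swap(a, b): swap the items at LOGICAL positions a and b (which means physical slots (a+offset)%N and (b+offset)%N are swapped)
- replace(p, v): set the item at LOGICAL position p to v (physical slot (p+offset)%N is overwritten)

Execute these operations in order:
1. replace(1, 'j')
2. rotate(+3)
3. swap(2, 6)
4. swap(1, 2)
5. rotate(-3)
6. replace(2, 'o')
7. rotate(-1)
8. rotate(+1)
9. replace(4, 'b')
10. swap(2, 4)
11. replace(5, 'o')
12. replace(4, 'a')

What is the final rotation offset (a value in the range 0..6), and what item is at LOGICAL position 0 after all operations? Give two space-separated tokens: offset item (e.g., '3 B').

Answer: 0 A

Derivation:
After op 1 (replace(1, 'j')): offset=0, physical=[A,j,C,D,E,F,G], logical=[A,j,C,D,E,F,G]
After op 2 (rotate(+3)): offset=3, physical=[A,j,C,D,E,F,G], logical=[D,E,F,G,A,j,C]
After op 3 (swap(2, 6)): offset=3, physical=[A,j,F,D,E,C,G], logical=[D,E,C,G,A,j,F]
After op 4 (swap(1, 2)): offset=3, physical=[A,j,F,D,C,E,G], logical=[D,C,E,G,A,j,F]
After op 5 (rotate(-3)): offset=0, physical=[A,j,F,D,C,E,G], logical=[A,j,F,D,C,E,G]
After op 6 (replace(2, 'o')): offset=0, physical=[A,j,o,D,C,E,G], logical=[A,j,o,D,C,E,G]
After op 7 (rotate(-1)): offset=6, physical=[A,j,o,D,C,E,G], logical=[G,A,j,o,D,C,E]
After op 8 (rotate(+1)): offset=0, physical=[A,j,o,D,C,E,G], logical=[A,j,o,D,C,E,G]
After op 9 (replace(4, 'b')): offset=0, physical=[A,j,o,D,b,E,G], logical=[A,j,o,D,b,E,G]
After op 10 (swap(2, 4)): offset=0, physical=[A,j,b,D,o,E,G], logical=[A,j,b,D,o,E,G]
After op 11 (replace(5, 'o')): offset=0, physical=[A,j,b,D,o,o,G], logical=[A,j,b,D,o,o,G]
After op 12 (replace(4, 'a')): offset=0, physical=[A,j,b,D,a,o,G], logical=[A,j,b,D,a,o,G]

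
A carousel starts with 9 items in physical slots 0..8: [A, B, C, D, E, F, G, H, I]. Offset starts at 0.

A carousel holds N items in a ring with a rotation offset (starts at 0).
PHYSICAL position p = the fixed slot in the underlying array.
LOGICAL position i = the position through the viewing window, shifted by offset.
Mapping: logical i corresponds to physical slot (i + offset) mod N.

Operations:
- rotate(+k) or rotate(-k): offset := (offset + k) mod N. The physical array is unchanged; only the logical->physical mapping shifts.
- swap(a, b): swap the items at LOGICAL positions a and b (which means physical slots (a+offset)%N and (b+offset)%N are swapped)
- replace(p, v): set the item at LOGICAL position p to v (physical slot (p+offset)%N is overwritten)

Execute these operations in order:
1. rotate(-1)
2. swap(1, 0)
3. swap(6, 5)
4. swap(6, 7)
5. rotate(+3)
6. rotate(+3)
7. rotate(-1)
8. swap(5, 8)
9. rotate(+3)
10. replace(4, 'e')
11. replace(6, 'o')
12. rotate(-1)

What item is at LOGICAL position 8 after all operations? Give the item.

Answer: G

Derivation:
After op 1 (rotate(-1)): offset=8, physical=[A,B,C,D,E,F,G,H,I], logical=[I,A,B,C,D,E,F,G,H]
After op 2 (swap(1, 0)): offset=8, physical=[I,B,C,D,E,F,G,H,A], logical=[A,I,B,C,D,E,F,G,H]
After op 3 (swap(6, 5)): offset=8, physical=[I,B,C,D,F,E,G,H,A], logical=[A,I,B,C,D,F,E,G,H]
After op 4 (swap(6, 7)): offset=8, physical=[I,B,C,D,F,G,E,H,A], logical=[A,I,B,C,D,F,G,E,H]
After op 5 (rotate(+3)): offset=2, physical=[I,B,C,D,F,G,E,H,A], logical=[C,D,F,G,E,H,A,I,B]
After op 6 (rotate(+3)): offset=5, physical=[I,B,C,D,F,G,E,H,A], logical=[G,E,H,A,I,B,C,D,F]
After op 7 (rotate(-1)): offset=4, physical=[I,B,C,D,F,G,E,H,A], logical=[F,G,E,H,A,I,B,C,D]
After op 8 (swap(5, 8)): offset=4, physical=[D,B,C,I,F,G,E,H,A], logical=[F,G,E,H,A,D,B,C,I]
After op 9 (rotate(+3)): offset=7, physical=[D,B,C,I,F,G,E,H,A], logical=[H,A,D,B,C,I,F,G,E]
After op 10 (replace(4, 'e')): offset=7, physical=[D,B,e,I,F,G,E,H,A], logical=[H,A,D,B,e,I,F,G,E]
After op 11 (replace(6, 'o')): offset=7, physical=[D,B,e,I,o,G,E,H,A], logical=[H,A,D,B,e,I,o,G,E]
After op 12 (rotate(-1)): offset=6, physical=[D,B,e,I,o,G,E,H,A], logical=[E,H,A,D,B,e,I,o,G]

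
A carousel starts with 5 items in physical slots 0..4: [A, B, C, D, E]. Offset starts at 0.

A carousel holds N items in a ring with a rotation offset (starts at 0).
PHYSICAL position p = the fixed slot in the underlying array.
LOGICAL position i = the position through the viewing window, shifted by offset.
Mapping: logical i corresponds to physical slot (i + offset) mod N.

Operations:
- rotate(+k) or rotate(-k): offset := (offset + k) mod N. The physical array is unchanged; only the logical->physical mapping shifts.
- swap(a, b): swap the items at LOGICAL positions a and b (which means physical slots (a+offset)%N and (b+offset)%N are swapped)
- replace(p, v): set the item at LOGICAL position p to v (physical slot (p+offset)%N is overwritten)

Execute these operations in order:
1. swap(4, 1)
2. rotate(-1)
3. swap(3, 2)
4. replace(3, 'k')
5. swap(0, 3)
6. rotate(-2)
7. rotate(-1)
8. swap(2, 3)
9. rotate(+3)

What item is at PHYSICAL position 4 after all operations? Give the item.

Answer: D

Derivation:
After op 1 (swap(4, 1)): offset=0, physical=[A,E,C,D,B], logical=[A,E,C,D,B]
After op 2 (rotate(-1)): offset=4, physical=[A,E,C,D,B], logical=[B,A,E,C,D]
After op 3 (swap(3, 2)): offset=4, physical=[A,C,E,D,B], logical=[B,A,C,E,D]
After op 4 (replace(3, 'k')): offset=4, physical=[A,C,k,D,B], logical=[B,A,C,k,D]
After op 5 (swap(0, 3)): offset=4, physical=[A,C,B,D,k], logical=[k,A,C,B,D]
After op 6 (rotate(-2)): offset=2, physical=[A,C,B,D,k], logical=[B,D,k,A,C]
After op 7 (rotate(-1)): offset=1, physical=[A,C,B,D,k], logical=[C,B,D,k,A]
After op 8 (swap(2, 3)): offset=1, physical=[A,C,B,k,D], logical=[C,B,k,D,A]
After op 9 (rotate(+3)): offset=4, physical=[A,C,B,k,D], logical=[D,A,C,B,k]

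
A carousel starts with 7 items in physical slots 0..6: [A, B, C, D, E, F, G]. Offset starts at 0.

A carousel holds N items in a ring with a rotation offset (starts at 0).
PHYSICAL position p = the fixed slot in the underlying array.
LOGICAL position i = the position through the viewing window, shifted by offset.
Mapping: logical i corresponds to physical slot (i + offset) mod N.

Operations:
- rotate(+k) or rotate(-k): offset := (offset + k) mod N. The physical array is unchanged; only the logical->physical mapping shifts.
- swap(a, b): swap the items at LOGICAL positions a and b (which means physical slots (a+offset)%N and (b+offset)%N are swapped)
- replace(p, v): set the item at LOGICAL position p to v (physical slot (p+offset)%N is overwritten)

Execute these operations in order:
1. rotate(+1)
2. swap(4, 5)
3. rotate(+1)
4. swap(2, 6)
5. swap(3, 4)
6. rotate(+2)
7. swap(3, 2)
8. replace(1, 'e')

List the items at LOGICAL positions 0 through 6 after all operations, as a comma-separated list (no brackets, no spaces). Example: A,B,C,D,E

After op 1 (rotate(+1)): offset=1, physical=[A,B,C,D,E,F,G], logical=[B,C,D,E,F,G,A]
After op 2 (swap(4, 5)): offset=1, physical=[A,B,C,D,E,G,F], logical=[B,C,D,E,G,F,A]
After op 3 (rotate(+1)): offset=2, physical=[A,B,C,D,E,G,F], logical=[C,D,E,G,F,A,B]
After op 4 (swap(2, 6)): offset=2, physical=[A,E,C,D,B,G,F], logical=[C,D,B,G,F,A,E]
After op 5 (swap(3, 4)): offset=2, physical=[A,E,C,D,B,F,G], logical=[C,D,B,F,G,A,E]
After op 6 (rotate(+2)): offset=4, physical=[A,E,C,D,B,F,G], logical=[B,F,G,A,E,C,D]
After op 7 (swap(3, 2)): offset=4, physical=[G,E,C,D,B,F,A], logical=[B,F,A,G,E,C,D]
After op 8 (replace(1, 'e')): offset=4, physical=[G,E,C,D,B,e,A], logical=[B,e,A,G,E,C,D]

Answer: B,e,A,G,E,C,D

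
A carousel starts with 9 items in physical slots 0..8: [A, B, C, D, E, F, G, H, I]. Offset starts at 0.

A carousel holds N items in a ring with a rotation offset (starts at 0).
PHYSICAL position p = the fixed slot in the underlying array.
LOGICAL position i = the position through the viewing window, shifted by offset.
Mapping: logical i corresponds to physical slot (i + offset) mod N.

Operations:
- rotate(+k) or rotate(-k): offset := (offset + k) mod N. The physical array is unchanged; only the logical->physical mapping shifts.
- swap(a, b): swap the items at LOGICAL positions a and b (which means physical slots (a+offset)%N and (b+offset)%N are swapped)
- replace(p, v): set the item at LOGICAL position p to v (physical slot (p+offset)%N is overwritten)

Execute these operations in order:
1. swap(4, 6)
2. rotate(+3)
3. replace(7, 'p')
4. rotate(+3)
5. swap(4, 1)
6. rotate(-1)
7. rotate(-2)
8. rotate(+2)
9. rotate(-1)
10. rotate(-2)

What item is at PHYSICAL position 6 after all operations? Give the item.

After op 1 (swap(4, 6)): offset=0, physical=[A,B,C,D,G,F,E,H,I], logical=[A,B,C,D,G,F,E,H,I]
After op 2 (rotate(+3)): offset=3, physical=[A,B,C,D,G,F,E,H,I], logical=[D,G,F,E,H,I,A,B,C]
After op 3 (replace(7, 'p')): offset=3, physical=[A,p,C,D,G,F,E,H,I], logical=[D,G,F,E,H,I,A,p,C]
After op 4 (rotate(+3)): offset=6, physical=[A,p,C,D,G,F,E,H,I], logical=[E,H,I,A,p,C,D,G,F]
After op 5 (swap(4, 1)): offset=6, physical=[A,H,C,D,G,F,E,p,I], logical=[E,p,I,A,H,C,D,G,F]
After op 6 (rotate(-1)): offset=5, physical=[A,H,C,D,G,F,E,p,I], logical=[F,E,p,I,A,H,C,D,G]
After op 7 (rotate(-2)): offset=3, physical=[A,H,C,D,G,F,E,p,I], logical=[D,G,F,E,p,I,A,H,C]
After op 8 (rotate(+2)): offset=5, physical=[A,H,C,D,G,F,E,p,I], logical=[F,E,p,I,A,H,C,D,G]
After op 9 (rotate(-1)): offset=4, physical=[A,H,C,D,G,F,E,p,I], logical=[G,F,E,p,I,A,H,C,D]
After op 10 (rotate(-2)): offset=2, physical=[A,H,C,D,G,F,E,p,I], logical=[C,D,G,F,E,p,I,A,H]

Answer: E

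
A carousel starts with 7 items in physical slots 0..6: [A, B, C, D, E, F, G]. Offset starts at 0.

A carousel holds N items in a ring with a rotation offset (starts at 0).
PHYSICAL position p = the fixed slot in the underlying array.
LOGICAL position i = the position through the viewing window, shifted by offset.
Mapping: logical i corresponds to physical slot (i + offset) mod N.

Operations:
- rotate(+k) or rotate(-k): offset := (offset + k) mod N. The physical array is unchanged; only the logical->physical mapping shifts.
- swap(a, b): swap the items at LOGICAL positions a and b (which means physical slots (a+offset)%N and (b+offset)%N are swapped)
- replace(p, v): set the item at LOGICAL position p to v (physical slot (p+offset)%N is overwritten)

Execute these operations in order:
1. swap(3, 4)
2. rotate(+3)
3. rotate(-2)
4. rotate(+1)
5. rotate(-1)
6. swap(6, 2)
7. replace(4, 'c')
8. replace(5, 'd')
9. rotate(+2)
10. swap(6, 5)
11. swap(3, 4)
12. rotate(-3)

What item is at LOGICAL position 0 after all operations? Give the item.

After op 1 (swap(3, 4)): offset=0, physical=[A,B,C,E,D,F,G], logical=[A,B,C,E,D,F,G]
After op 2 (rotate(+3)): offset=3, physical=[A,B,C,E,D,F,G], logical=[E,D,F,G,A,B,C]
After op 3 (rotate(-2)): offset=1, physical=[A,B,C,E,D,F,G], logical=[B,C,E,D,F,G,A]
After op 4 (rotate(+1)): offset=2, physical=[A,B,C,E,D,F,G], logical=[C,E,D,F,G,A,B]
After op 5 (rotate(-1)): offset=1, physical=[A,B,C,E,D,F,G], logical=[B,C,E,D,F,G,A]
After op 6 (swap(6, 2)): offset=1, physical=[E,B,C,A,D,F,G], logical=[B,C,A,D,F,G,E]
After op 7 (replace(4, 'c')): offset=1, physical=[E,B,C,A,D,c,G], logical=[B,C,A,D,c,G,E]
After op 8 (replace(5, 'd')): offset=1, physical=[E,B,C,A,D,c,d], logical=[B,C,A,D,c,d,E]
After op 9 (rotate(+2)): offset=3, physical=[E,B,C,A,D,c,d], logical=[A,D,c,d,E,B,C]
After op 10 (swap(6, 5)): offset=3, physical=[E,C,B,A,D,c,d], logical=[A,D,c,d,E,C,B]
After op 11 (swap(3, 4)): offset=3, physical=[d,C,B,A,D,c,E], logical=[A,D,c,E,d,C,B]
After op 12 (rotate(-3)): offset=0, physical=[d,C,B,A,D,c,E], logical=[d,C,B,A,D,c,E]

Answer: d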